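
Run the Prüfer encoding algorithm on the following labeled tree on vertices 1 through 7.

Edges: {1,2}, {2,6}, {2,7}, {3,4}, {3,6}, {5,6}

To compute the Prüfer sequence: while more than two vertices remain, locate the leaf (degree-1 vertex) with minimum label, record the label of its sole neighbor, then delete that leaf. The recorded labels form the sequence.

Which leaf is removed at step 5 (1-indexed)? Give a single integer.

Step 1: current leaves = {1,4,5,7}. Remove leaf 1 (neighbor: 2).
Step 2: current leaves = {4,5,7}. Remove leaf 4 (neighbor: 3).
Step 3: current leaves = {3,5,7}. Remove leaf 3 (neighbor: 6).
Step 4: current leaves = {5,7}. Remove leaf 5 (neighbor: 6).
Step 5: current leaves = {6,7}. Remove leaf 6 (neighbor: 2).

Answer: 6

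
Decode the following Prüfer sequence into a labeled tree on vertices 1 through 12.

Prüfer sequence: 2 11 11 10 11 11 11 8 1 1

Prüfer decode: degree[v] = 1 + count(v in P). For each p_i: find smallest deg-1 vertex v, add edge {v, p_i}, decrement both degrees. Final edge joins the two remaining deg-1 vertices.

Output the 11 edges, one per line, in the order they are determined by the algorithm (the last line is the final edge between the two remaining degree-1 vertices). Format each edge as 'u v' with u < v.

Initial degrees: {1:3, 2:2, 3:1, 4:1, 5:1, 6:1, 7:1, 8:2, 9:1, 10:2, 11:6, 12:1}
Step 1: smallest deg-1 vertex = 3, p_1 = 2. Add edge {2,3}. Now deg[3]=0, deg[2]=1.
Step 2: smallest deg-1 vertex = 2, p_2 = 11. Add edge {2,11}. Now deg[2]=0, deg[11]=5.
Step 3: smallest deg-1 vertex = 4, p_3 = 11. Add edge {4,11}. Now deg[4]=0, deg[11]=4.
Step 4: smallest deg-1 vertex = 5, p_4 = 10. Add edge {5,10}. Now deg[5]=0, deg[10]=1.
Step 5: smallest deg-1 vertex = 6, p_5 = 11. Add edge {6,11}. Now deg[6]=0, deg[11]=3.
Step 6: smallest deg-1 vertex = 7, p_6 = 11. Add edge {7,11}. Now deg[7]=0, deg[11]=2.
Step 7: smallest deg-1 vertex = 9, p_7 = 11. Add edge {9,11}. Now deg[9]=0, deg[11]=1.
Step 8: smallest deg-1 vertex = 10, p_8 = 8. Add edge {8,10}. Now deg[10]=0, deg[8]=1.
Step 9: smallest deg-1 vertex = 8, p_9 = 1. Add edge {1,8}. Now deg[8]=0, deg[1]=2.
Step 10: smallest deg-1 vertex = 11, p_10 = 1. Add edge {1,11}. Now deg[11]=0, deg[1]=1.
Final: two remaining deg-1 vertices are 1, 12. Add edge {1,12}.

Answer: 2 3
2 11
4 11
5 10
6 11
7 11
9 11
8 10
1 8
1 11
1 12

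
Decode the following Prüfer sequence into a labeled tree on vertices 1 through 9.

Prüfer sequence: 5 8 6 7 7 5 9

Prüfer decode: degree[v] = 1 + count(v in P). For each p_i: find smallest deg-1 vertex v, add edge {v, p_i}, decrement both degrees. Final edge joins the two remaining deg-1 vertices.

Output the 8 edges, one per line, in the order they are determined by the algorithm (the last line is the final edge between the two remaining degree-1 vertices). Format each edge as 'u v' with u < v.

Answer: 1 5
2 8
3 6
4 7
6 7
5 7
5 9
8 9

Derivation:
Initial degrees: {1:1, 2:1, 3:1, 4:1, 5:3, 6:2, 7:3, 8:2, 9:2}
Step 1: smallest deg-1 vertex = 1, p_1 = 5. Add edge {1,5}. Now deg[1]=0, deg[5]=2.
Step 2: smallest deg-1 vertex = 2, p_2 = 8. Add edge {2,8}. Now deg[2]=0, deg[8]=1.
Step 3: smallest deg-1 vertex = 3, p_3 = 6. Add edge {3,6}. Now deg[3]=0, deg[6]=1.
Step 4: smallest deg-1 vertex = 4, p_4 = 7. Add edge {4,7}. Now deg[4]=0, deg[7]=2.
Step 5: smallest deg-1 vertex = 6, p_5 = 7. Add edge {6,7}. Now deg[6]=0, deg[7]=1.
Step 6: smallest deg-1 vertex = 7, p_6 = 5. Add edge {5,7}. Now deg[7]=0, deg[5]=1.
Step 7: smallest deg-1 vertex = 5, p_7 = 9. Add edge {5,9}. Now deg[5]=0, deg[9]=1.
Final: two remaining deg-1 vertices are 8, 9. Add edge {8,9}.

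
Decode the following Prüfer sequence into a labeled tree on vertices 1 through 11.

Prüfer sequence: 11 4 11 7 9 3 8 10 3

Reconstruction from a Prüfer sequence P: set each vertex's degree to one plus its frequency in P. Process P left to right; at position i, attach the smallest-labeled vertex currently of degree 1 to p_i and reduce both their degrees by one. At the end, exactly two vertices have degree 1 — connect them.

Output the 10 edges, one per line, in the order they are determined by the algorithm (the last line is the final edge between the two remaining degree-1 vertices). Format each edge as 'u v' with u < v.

Initial degrees: {1:1, 2:1, 3:3, 4:2, 5:1, 6:1, 7:2, 8:2, 9:2, 10:2, 11:3}
Step 1: smallest deg-1 vertex = 1, p_1 = 11. Add edge {1,11}. Now deg[1]=0, deg[11]=2.
Step 2: smallest deg-1 vertex = 2, p_2 = 4. Add edge {2,4}. Now deg[2]=0, deg[4]=1.
Step 3: smallest deg-1 vertex = 4, p_3 = 11. Add edge {4,11}. Now deg[4]=0, deg[11]=1.
Step 4: smallest deg-1 vertex = 5, p_4 = 7. Add edge {5,7}. Now deg[5]=0, deg[7]=1.
Step 5: smallest deg-1 vertex = 6, p_5 = 9. Add edge {6,9}. Now deg[6]=0, deg[9]=1.
Step 6: smallest deg-1 vertex = 7, p_6 = 3. Add edge {3,7}. Now deg[7]=0, deg[3]=2.
Step 7: smallest deg-1 vertex = 9, p_7 = 8. Add edge {8,9}. Now deg[9]=0, deg[8]=1.
Step 8: smallest deg-1 vertex = 8, p_8 = 10. Add edge {8,10}. Now deg[8]=0, deg[10]=1.
Step 9: smallest deg-1 vertex = 10, p_9 = 3. Add edge {3,10}. Now deg[10]=0, deg[3]=1.
Final: two remaining deg-1 vertices are 3, 11. Add edge {3,11}.

Answer: 1 11
2 4
4 11
5 7
6 9
3 7
8 9
8 10
3 10
3 11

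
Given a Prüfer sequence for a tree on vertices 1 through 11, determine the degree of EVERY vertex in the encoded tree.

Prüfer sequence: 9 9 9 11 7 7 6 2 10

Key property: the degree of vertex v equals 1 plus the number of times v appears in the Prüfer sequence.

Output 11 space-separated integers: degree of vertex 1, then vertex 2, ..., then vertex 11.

Answer: 1 2 1 1 1 2 3 1 4 2 2

Derivation:
p_1 = 9: count[9] becomes 1
p_2 = 9: count[9] becomes 2
p_3 = 9: count[9] becomes 3
p_4 = 11: count[11] becomes 1
p_5 = 7: count[7] becomes 1
p_6 = 7: count[7] becomes 2
p_7 = 6: count[6] becomes 1
p_8 = 2: count[2] becomes 1
p_9 = 10: count[10] becomes 1
Degrees (1 + count): deg[1]=1+0=1, deg[2]=1+1=2, deg[3]=1+0=1, deg[4]=1+0=1, deg[5]=1+0=1, deg[6]=1+1=2, deg[7]=1+2=3, deg[8]=1+0=1, deg[9]=1+3=4, deg[10]=1+1=2, deg[11]=1+1=2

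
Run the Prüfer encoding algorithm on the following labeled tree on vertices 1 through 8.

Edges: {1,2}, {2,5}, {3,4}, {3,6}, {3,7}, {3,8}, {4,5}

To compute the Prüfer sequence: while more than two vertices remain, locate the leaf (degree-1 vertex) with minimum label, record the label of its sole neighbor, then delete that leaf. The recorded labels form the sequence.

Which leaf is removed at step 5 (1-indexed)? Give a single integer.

Answer: 6

Derivation:
Step 1: current leaves = {1,6,7,8}. Remove leaf 1 (neighbor: 2).
Step 2: current leaves = {2,6,7,8}. Remove leaf 2 (neighbor: 5).
Step 3: current leaves = {5,6,7,8}. Remove leaf 5 (neighbor: 4).
Step 4: current leaves = {4,6,7,8}. Remove leaf 4 (neighbor: 3).
Step 5: current leaves = {6,7,8}. Remove leaf 6 (neighbor: 3).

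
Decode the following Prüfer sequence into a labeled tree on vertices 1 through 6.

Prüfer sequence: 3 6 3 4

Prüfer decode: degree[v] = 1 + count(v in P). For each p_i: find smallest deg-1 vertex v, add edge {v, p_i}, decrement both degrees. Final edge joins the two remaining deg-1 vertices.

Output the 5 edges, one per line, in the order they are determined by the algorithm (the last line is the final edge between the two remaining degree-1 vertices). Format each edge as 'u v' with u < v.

Answer: 1 3
2 6
3 5
3 4
4 6

Derivation:
Initial degrees: {1:1, 2:1, 3:3, 4:2, 5:1, 6:2}
Step 1: smallest deg-1 vertex = 1, p_1 = 3. Add edge {1,3}. Now deg[1]=0, deg[3]=2.
Step 2: smallest deg-1 vertex = 2, p_2 = 6. Add edge {2,6}. Now deg[2]=0, deg[6]=1.
Step 3: smallest deg-1 vertex = 5, p_3 = 3. Add edge {3,5}. Now deg[5]=0, deg[3]=1.
Step 4: smallest deg-1 vertex = 3, p_4 = 4. Add edge {3,4}. Now deg[3]=0, deg[4]=1.
Final: two remaining deg-1 vertices are 4, 6. Add edge {4,6}.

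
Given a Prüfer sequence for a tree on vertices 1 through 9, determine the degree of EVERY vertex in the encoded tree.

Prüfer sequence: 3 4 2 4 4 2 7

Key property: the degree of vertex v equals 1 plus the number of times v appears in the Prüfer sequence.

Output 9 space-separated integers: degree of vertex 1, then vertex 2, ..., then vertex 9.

p_1 = 3: count[3] becomes 1
p_2 = 4: count[4] becomes 1
p_3 = 2: count[2] becomes 1
p_4 = 4: count[4] becomes 2
p_5 = 4: count[4] becomes 3
p_6 = 2: count[2] becomes 2
p_7 = 7: count[7] becomes 1
Degrees (1 + count): deg[1]=1+0=1, deg[2]=1+2=3, deg[3]=1+1=2, deg[4]=1+3=4, deg[5]=1+0=1, deg[6]=1+0=1, deg[7]=1+1=2, deg[8]=1+0=1, deg[9]=1+0=1

Answer: 1 3 2 4 1 1 2 1 1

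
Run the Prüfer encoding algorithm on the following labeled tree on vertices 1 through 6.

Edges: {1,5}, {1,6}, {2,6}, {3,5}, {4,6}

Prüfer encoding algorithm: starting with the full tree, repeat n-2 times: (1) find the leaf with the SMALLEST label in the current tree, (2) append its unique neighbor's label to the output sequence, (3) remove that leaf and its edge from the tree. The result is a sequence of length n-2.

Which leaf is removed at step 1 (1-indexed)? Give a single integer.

Step 1: current leaves = {2,3,4}. Remove leaf 2 (neighbor: 6).

Answer: 2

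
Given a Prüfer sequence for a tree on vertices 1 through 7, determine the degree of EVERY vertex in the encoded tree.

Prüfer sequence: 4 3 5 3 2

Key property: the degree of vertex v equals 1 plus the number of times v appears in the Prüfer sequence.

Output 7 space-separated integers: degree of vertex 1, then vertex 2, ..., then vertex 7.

p_1 = 4: count[4] becomes 1
p_2 = 3: count[3] becomes 1
p_3 = 5: count[5] becomes 1
p_4 = 3: count[3] becomes 2
p_5 = 2: count[2] becomes 1
Degrees (1 + count): deg[1]=1+0=1, deg[2]=1+1=2, deg[3]=1+2=3, deg[4]=1+1=2, deg[5]=1+1=2, deg[6]=1+0=1, deg[7]=1+0=1

Answer: 1 2 3 2 2 1 1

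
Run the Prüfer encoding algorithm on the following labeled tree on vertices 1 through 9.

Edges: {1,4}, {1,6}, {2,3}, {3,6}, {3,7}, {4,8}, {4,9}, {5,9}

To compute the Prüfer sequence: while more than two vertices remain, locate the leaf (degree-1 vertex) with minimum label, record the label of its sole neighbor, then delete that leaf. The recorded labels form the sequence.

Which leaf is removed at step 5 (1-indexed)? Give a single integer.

Answer: 6

Derivation:
Step 1: current leaves = {2,5,7,8}. Remove leaf 2 (neighbor: 3).
Step 2: current leaves = {5,7,8}. Remove leaf 5 (neighbor: 9).
Step 3: current leaves = {7,8,9}. Remove leaf 7 (neighbor: 3).
Step 4: current leaves = {3,8,9}. Remove leaf 3 (neighbor: 6).
Step 5: current leaves = {6,8,9}. Remove leaf 6 (neighbor: 1).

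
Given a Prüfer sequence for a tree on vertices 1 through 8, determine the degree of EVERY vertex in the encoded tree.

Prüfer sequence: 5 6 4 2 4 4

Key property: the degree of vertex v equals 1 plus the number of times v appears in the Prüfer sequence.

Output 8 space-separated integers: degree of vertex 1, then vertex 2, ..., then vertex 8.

p_1 = 5: count[5] becomes 1
p_2 = 6: count[6] becomes 1
p_3 = 4: count[4] becomes 1
p_4 = 2: count[2] becomes 1
p_5 = 4: count[4] becomes 2
p_6 = 4: count[4] becomes 3
Degrees (1 + count): deg[1]=1+0=1, deg[2]=1+1=2, deg[3]=1+0=1, deg[4]=1+3=4, deg[5]=1+1=2, deg[6]=1+1=2, deg[7]=1+0=1, deg[8]=1+0=1

Answer: 1 2 1 4 2 2 1 1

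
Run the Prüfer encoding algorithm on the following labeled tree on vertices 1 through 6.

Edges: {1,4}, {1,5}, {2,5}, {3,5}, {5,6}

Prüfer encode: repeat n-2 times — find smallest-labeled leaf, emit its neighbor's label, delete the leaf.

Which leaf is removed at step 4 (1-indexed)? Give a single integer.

Step 1: current leaves = {2,3,4,6}. Remove leaf 2 (neighbor: 5).
Step 2: current leaves = {3,4,6}. Remove leaf 3 (neighbor: 5).
Step 3: current leaves = {4,6}. Remove leaf 4 (neighbor: 1).
Step 4: current leaves = {1,6}. Remove leaf 1 (neighbor: 5).

Answer: 1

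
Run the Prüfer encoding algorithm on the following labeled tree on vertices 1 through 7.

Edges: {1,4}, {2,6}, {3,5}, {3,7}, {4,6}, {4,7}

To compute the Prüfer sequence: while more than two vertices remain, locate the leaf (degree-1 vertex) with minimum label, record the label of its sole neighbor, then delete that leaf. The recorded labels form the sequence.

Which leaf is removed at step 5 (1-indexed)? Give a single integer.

Step 1: current leaves = {1,2,5}. Remove leaf 1 (neighbor: 4).
Step 2: current leaves = {2,5}. Remove leaf 2 (neighbor: 6).
Step 3: current leaves = {5,6}. Remove leaf 5 (neighbor: 3).
Step 4: current leaves = {3,6}. Remove leaf 3 (neighbor: 7).
Step 5: current leaves = {6,7}. Remove leaf 6 (neighbor: 4).

Answer: 6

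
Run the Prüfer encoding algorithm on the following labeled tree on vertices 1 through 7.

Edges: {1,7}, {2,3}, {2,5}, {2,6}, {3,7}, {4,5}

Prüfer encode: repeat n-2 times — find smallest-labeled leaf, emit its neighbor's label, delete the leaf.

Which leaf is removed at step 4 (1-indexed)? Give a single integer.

Step 1: current leaves = {1,4,6}. Remove leaf 1 (neighbor: 7).
Step 2: current leaves = {4,6,7}. Remove leaf 4 (neighbor: 5).
Step 3: current leaves = {5,6,7}. Remove leaf 5 (neighbor: 2).
Step 4: current leaves = {6,7}. Remove leaf 6 (neighbor: 2).

Answer: 6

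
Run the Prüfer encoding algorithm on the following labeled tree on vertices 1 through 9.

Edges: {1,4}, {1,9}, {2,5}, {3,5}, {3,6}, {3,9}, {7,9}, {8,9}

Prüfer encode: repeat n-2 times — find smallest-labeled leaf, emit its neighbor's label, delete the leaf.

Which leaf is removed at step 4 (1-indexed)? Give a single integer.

Step 1: current leaves = {2,4,6,7,8}. Remove leaf 2 (neighbor: 5).
Step 2: current leaves = {4,5,6,7,8}. Remove leaf 4 (neighbor: 1).
Step 3: current leaves = {1,5,6,7,8}. Remove leaf 1 (neighbor: 9).
Step 4: current leaves = {5,6,7,8}. Remove leaf 5 (neighbor: 3).

Answer: 5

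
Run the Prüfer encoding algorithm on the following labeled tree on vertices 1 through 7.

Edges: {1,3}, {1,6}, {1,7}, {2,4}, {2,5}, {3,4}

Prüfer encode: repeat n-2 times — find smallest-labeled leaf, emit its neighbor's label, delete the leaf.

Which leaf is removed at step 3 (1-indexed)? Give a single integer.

Step 1: current leaves = {5,6,7}. Remove leaf 5 (neighbor: 2).
Step 2: current leaves = {2,6,7}. Remove leaf 2 (neighbor: 4).
Step 3: current leaves = {4,6,7}. Remove leaf 4 (neighbor: 3).

Answer: 4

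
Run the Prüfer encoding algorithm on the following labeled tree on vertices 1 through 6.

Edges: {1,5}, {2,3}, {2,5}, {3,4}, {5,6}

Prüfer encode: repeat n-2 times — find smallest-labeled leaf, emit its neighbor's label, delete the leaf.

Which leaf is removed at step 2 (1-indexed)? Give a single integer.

Step 1: current leaves = {1,4,6}. Remove leaf 1 (neighbor: 5).
Step 2: current leaves = {4,6}. Remove leaf 4 (neighbor: 3).

Answer: 4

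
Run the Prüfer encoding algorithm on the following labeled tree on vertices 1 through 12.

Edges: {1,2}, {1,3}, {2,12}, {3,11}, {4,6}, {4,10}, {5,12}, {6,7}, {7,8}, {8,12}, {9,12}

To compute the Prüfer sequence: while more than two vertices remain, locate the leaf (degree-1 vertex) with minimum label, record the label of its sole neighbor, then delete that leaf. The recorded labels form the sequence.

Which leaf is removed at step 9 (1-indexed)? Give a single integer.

Step 1: current leaves = {5,9,10,11}. Remove leaf 5 (neighbor: 12).
Step 2: current leaves = {9,10,11}. Remove leaf 9 (neighbor: 12).
Step 3: current leaves = {10,11}. Remove leaf 10 (neighbor: 4).
Step 4: current leaves = {4,11}. Remove leaf 4 (neighbor: 6).
Step 5: current leaves = {6,11}. Remove leaf 6 (neighbor: 7).
Step 6: current leaves = {7,11}. Remove leaf 7 (neighbor: 8).
Step 7: current leaves = {8,11}. Remove leaf 8 (neighbor: 12).
Step 8: current leaves = {11,12}. Remove leaf 11 (neighbor: 3).
Step 9: current leaves = {3,12}. Remove leaf 3 (neighbor: 1).

Answer: 3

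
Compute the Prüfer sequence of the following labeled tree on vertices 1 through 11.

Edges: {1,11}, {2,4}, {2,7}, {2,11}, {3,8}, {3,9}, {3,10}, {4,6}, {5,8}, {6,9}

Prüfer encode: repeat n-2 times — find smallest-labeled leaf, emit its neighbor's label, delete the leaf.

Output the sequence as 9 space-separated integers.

Answer: 11 8 2 3 3 9 6 4 2

Derivation:
Step 1: leaves = {1,5,7,10}. Remove smallest leaf 1, emit neighbor 11.
Step 2: leaves = {5,7,10,11}. Remove smallest leaf 5, emit neighbor 8.
Step 3: leaves = {7,8,10,11}. Remove smallest leaf 7, emit neighbor 2.
Step 4: leaves = {8,10,11}. Remove smallest leaf 8, emit neighbor 3.
Step 5: leaves = {10,11}. Remove smallest leaf 10, emit neighbor 3.
Step 6: leaves = {3,11}. Remove smallest leaf 3, emit neighbor 9.
Step 7: leaves = {9,11}. Remove smallest leaf 9, emit neighbor 6.
Step 8: leaves = {6,11}. Remove smallest leaf 6, emit neighbor 4.
Step 9: leaves = {4,11}. Remove smallest leaf 4, emit neighbor 2.
Done: 2 vertices remain (2, 11). Sequence = [11 8 2 3 3 9 6 4 2]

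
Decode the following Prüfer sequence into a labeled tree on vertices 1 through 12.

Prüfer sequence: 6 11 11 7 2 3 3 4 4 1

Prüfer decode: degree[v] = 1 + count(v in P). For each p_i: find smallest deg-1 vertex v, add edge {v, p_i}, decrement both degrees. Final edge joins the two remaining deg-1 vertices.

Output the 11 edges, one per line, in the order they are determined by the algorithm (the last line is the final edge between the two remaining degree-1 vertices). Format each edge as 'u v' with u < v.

Initial degrees: {1:2, 2:2, 3:3, 4:3, 5:1, 6:2, 7:2, 8:1, 9:1, 10:1, 11:3, 12:1}
Step 1: smallest deg-1 vertex = 5, p_1 = 6. Add edge {5,6}. Now deg[5]=0, deg[6]=1.
Step 2: smallest deg-1 vertex = 6, p_2 = 11. Add edge {6,11}. Now deg[6]=0, deg[11]=2.
Step 3: smallest deg-1 vertex = 8, p_3 = 11. Add edge {8,11}. Now deg[8]=0, deg[11]=1.
Step 4: smallest deg-1 vertex = 9, p_4 = 7. Add edge {7,9}. Now deg[9]=0, deg[7]=1.
Step 5: smallest deg-1 vertex = 7, p_5 = 2. Add edge {2,7}. Now deg[7]=0, deg[2]=1.
Step 6: smallest deg-1 vertex = 2, p_6 = 3. Add edge {2,3}. Now deg[2]=0, deg[3]=2.
Step 7: smallest deg-1 vertex = 10, p_7 = 3. Add edge {3,10}. Now deg[10]=0, deg[3]=1.
Step 8: smallest deg-1 vertex = 3, p_8 = 4. Add edge {3,4}. Now deg[3]=0, deg[4]=2.
Step 9: smallest deg-1 vertex = 11, p_9 = 4. Add edge {4,11}. Now deg[11]=0, deg[4]=1.
Step 10: smallest deg-1 vertex = 4, p_10 = 1. Add edge {1,4}. Now deg[4]=0, deg[1]=1.
Final: two remaining deg-1 vertices are 1, 12. Add edge {1,12}.

Answer: 5 6
6 11
8 11
7 9
2 7
2 3
3 10
3 4
4 11
1 4
1 12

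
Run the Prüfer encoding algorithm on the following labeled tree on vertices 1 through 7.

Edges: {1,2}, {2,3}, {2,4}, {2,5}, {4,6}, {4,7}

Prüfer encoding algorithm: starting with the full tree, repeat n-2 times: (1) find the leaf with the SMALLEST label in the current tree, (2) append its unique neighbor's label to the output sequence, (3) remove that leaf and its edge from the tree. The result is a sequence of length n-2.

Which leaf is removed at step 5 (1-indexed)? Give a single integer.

Answer: 6

Derivation:
Step 1: current leaves = {1,3,5,6,7}. Remove leaf 1 (neighbor: 2).
Step 2: current leaves = {3,5,6,7}. Remove leaf 3 (neighbor: 2).
Step 3: current leaves = {5,6,7}. Remove leaf 5 (neighbor: 2).
Step 4: current leaves = {2,6,7}. Remove leaf 2 (neighbor: 4).
Step 5: current leaves = {6,7}. Remove leaf 6 (neighbor: 4).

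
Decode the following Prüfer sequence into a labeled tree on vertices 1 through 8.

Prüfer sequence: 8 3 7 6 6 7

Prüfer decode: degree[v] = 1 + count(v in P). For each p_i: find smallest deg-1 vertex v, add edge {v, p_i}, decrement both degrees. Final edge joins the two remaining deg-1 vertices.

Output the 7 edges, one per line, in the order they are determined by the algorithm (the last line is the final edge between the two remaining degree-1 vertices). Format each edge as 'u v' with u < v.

Initial degrees: {1:1, 2:1, 3:2, 4:1, 5:1, 6:3, 7:3, 8:2}
Step 1: smallest deg-1 vertex = 1, p_1 = 8. Add edge {1,8}. Now deg[1]=0, deg[8]=1.
Step 2: smallest deg-1 vertex = 2, p_2 = 3. Add edge {2,3}. Now deg[2]=0, deg[3]=1.
Step 3: smallest deg-1 vertex = 3, p_3 = 7. Add edge {3,7}. Now deg[3]=0, deg[7]=2.
Step 4: smallest deg-1 vertex = 4, p_4 = 6. Add edge {4,6}. Now deg[4]=0, deg[6]=2.
Step 5: smallest deg-1 vertex = 5, p_5 = 6. Add edge {5,6}. Now deg[5]=0, deg[6]=1.
Step 6: smallest deg-1 vertex = 6, p_6 = 7. Add edge {6,7}. Now deg[6]=0, deg[7]=1.
Final: two remaining deg-1 vertices are 7, 8. Add edge {7,8}.

Answer: 1 8
2 3
3 7
4 6
5 6
6 7
7 8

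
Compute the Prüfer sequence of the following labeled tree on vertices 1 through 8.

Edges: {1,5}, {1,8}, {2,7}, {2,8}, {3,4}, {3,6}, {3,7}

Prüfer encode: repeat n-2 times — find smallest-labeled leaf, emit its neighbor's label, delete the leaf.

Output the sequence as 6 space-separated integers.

Answer: 3 1 8 3 7 2

Derivation:
Step 1: leaves = {4,5,6}. Remove smallest leaf 4, emit neighbor 3.
Step 2: leaves = {5,6}. Remove smallest leaf 5, emit neighbor 1.
Step 3: leaves = {1,6}. Remove smallest leaf 1, emit neighbor 8.
Step 4: leaves = {6,8}. Remove smallest leaf 6, emit neighbor 3.
Step 5: leaves = {3,8}. Remove smallest leaf 3, emit neighbor 7.
Step 6: leaves = {7,8}. Remove smallest leaf 7, emit neighbor 2.
Done: 2 vertices remain (2, 8). Sequence = [3 1 8 3 7 2]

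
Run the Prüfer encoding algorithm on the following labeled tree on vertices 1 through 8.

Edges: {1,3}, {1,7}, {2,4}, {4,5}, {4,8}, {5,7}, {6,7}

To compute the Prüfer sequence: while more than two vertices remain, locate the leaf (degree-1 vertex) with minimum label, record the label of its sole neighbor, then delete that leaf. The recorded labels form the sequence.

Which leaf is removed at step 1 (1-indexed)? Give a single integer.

Answer: 2

Derivation:
Step 1: current leaves = {2,3,6,8}. Remove leaf 2 (neighbor: 4).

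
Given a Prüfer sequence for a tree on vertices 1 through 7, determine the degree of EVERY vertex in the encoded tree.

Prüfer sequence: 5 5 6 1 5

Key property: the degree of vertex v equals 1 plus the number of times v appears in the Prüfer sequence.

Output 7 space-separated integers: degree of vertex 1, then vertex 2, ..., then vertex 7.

Answer: 2 1 1 1 4 2 1

Derivation:
p_1 = 5: count[5] becomes 1
p_2 = 5: count[5] becomes 2
p_3 = 6: count[6] becomes 1
p_4 = 1: count[1] becomes 1
p_5 = 5: count[5] becomes 3
Degrees (1 + count): deg[1]=1+1=2, deg[2]=1+0=1, deg[3]=1+0=1, deg[4]=1+0=1, deg[5]=1+3=4, deg[6]=1+1=2, deg[7]=1+0=1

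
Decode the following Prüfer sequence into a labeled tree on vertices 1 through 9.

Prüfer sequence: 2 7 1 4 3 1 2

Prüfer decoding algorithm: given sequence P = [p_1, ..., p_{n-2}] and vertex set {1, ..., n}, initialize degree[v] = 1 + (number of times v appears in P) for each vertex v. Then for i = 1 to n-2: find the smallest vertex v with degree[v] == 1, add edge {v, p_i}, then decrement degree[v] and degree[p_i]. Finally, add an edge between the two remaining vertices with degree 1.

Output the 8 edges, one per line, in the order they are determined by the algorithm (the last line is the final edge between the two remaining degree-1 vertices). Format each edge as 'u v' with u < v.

Answer: 2 5
6 7
1 7
4 8
3 4
1 3
1 2
2 9

Derivation:
Initial degrees: {1:3, 2:3, 3:2, 4:2, 5:1, 6:1, 7:2, 8:1, 9:1}
Step 1: smallest deg-1 vertex = 5, p_1 = 2. Add edge {2,5}. Now deg[5]=0, deg[2]=2.
Step 2: smallest deg-1 vertex = 6, p_2 = 7. Add edge {6,7}. Now deg[6]=0, deg[7]=1.
Step 3: smallest deg-1 vertex = 7, p_3 = 1. Add edge {1,7}. Now deg[7]=0, deg[1]=2.
Step 4: smallest deg-1 vertex = 8, p_4 = 4. Add edge {4,8}. Now deg[8]=0, deg[4]=1.
Step 5: smallest deg-1 vertex = 4, p_5 = 3. Add edge {3,4}. Now deg[4]=0, deg[3]=1.
Step 6: smallest deg-1 vertex = 3, p_6 = 1. Add edge {1,3}. Now deg[3]=0, deg[1]=1.
Step 7: smallest deg-1 vertex = 1, p_7 = 2. Add edge {1,2}. Now deg[1]=0, deg[2]=1.
Final: two remaining deg-1 vertices are 2, 9. Add edge {2,9}.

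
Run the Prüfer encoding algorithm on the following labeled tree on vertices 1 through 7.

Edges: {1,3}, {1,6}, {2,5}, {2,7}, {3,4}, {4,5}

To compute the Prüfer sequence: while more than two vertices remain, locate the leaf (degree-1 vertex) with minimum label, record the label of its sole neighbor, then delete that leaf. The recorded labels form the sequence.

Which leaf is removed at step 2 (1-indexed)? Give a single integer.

Answer: 1

Derivation:
Step 1: current leaves = {6,7}. Remove leaf 6 (neighbor: 1).
Step 2: current leaves = {1,7}. Remove leaf 1 (neighbor: 3).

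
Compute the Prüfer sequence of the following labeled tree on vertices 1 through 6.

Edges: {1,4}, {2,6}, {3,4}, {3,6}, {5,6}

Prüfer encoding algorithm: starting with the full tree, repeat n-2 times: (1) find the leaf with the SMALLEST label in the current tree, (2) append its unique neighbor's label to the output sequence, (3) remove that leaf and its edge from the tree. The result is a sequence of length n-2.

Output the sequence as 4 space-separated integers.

Answer: 4 6 3 6

Derivation:
Step 1: leaves = {1,2,5}. Remove smallest leaf 1, emit neighbor 4.
Step 2: leaves = {2,4,5}. Remove smallest leaf 2, emit neighbor 6.
Step 3: leaves = {4,5}. Remove smallest leaf 4, emit neighbor 3.
Step 4: leaves = {3,5}. Remove smallest leaf 3, emit neighbor 6.
Done: 2 vertices remain (5, 6). Sequence = [4 6 3 6]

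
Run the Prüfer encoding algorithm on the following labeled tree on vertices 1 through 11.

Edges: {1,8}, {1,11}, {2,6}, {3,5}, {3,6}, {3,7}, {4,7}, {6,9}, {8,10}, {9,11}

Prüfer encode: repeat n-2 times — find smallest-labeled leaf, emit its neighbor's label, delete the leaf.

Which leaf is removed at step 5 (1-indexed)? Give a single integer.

Step 1: current leaves = {2,4,5,10}. Remove leaf 2 (neighbor: 6).
Step 2: current leaves = {4,5,10}. Remove leaf 4 (neighbor: 7).
Step 3: current leaves = {5,7,10}. Remove leaf 5 (neighbor: 3).
Step 4: current leaves = {7,10}. Remove leaf 7 (neighbor: 3).
Step 5: current leaves = {3,10}. Remove leaf 3 (neighbor: 6).

Answer: 3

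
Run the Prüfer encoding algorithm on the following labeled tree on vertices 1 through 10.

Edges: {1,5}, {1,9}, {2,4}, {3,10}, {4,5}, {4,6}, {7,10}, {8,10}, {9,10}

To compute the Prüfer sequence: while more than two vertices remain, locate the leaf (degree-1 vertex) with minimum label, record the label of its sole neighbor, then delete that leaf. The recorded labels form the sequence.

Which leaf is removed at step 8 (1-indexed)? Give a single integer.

Answer: 8

Derivation:
Step 1: current leaves = {2,3,6,7,8}. Remove leaf 2 (neighbor: 4).
Step 2: current leaves = {3,6,7,8}. Remove leaf 3 (neighbor: 10).
Step 3: current leaves = {6,7,8}. Remove leaf 6 (neighbor: 4).
Step 4: current leaves = {4,7,8}. Remove leaf 4 (neighbor: 5).
Step 5: current leaves = {5,7,8}. Remove leaf 5 (neighbor: 1).
Step 6: current leaves = {1,7,8}. Remove leaf 1 (neighbor: 9).
Step 7: current leaves = {7,8,9}. Remove leaf 7 (neighbor: 10).
Step 8: current leaves = {8,9}. Remove leaf 8 (neighbor: 10).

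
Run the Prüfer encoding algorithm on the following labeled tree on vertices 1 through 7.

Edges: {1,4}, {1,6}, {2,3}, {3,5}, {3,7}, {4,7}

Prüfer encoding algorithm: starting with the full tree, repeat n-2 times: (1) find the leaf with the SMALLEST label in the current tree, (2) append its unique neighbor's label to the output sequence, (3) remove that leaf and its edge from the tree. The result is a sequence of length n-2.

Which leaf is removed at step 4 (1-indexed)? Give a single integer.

Answer: 6

Derivation:
Step 1: current leaves = {2,5,6}. Remove leaf 2 (neighbor: 3).
Step 2: current leaves = {5,6}. Remove leaf 5 (neighbor: 3).
Step 3: current leaves = {3,6}. Remove leaf 3 (neighbor: 7).
Step 4: current leaves = {6,7}. Remove leaf 6 (neighbor: 1).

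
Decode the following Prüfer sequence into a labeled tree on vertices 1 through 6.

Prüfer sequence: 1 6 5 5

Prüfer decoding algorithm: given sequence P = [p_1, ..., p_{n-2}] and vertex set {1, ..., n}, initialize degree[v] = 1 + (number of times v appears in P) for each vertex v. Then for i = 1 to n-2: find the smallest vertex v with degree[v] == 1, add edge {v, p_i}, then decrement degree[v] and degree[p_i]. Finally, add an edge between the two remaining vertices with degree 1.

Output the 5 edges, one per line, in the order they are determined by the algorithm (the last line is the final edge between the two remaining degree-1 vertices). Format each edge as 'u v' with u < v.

Initial degrees: {1:2, 2:1, 3:1, 4:1, 5:3, 6:2}
Step 1: smallest deg-1 vertex = 2, p_1 = 1. Add edge {1,2}. Now deg[2]=0, deg[1]=1.
Step 2: smallest deg-1 vertex = 1, p_2 = 6. Add edge {1,6}. Now deg[1]=0, deg[6]=1.
Step 3: smallest deg-1 vertex = 3, p_3 = 5. Add edge {3,5}. Now deg[3]=0, deg[5]=2.
Step 4: smallest deg-1 vertex = 4, p_4 = 5. Add edge {4,5}. Now deg[4]=0, deg[5]=1.
Final: two remaining deg-1 vertices are 5, 6. Add edge {5,6}.

Answer: 1 2
1 6
3 5
4 5
5 6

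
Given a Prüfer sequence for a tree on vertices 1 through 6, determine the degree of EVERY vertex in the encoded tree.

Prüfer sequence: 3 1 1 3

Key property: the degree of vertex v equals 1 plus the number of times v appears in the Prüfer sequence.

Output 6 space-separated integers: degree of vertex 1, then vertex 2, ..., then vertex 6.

p_1 = 3: count[3] becomes 1
p_2 = 1: count[1] becomes 1
p_3 = 1: count[1] becomes 2
p_4 = 3: count[3] becomes 2
Degrees (1 + count): deg[1]=1+2=3, deg[2]=1+0=1, deg[3]=1+2=3, deg[4]=1+0=1, deg[5]=1+0=1, deg[6]=1+0=1

Answer: 3 1 3 1 1 1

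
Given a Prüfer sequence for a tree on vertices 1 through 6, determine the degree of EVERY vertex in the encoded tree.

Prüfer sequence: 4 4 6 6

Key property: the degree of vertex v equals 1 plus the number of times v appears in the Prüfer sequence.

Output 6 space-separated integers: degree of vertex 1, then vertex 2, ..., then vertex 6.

p_1 = 4: count[4] becomes 1
p_2 = 4: count[4] becomes 2
p_3 = 6: count[6] becomes 1
p_4 = 6: count[6] becomes 2
Degrees (1 + count): deg[1]=1+0=1, deg[2]=1+0=1, deg[3]=1+0=1, deg[4]=1+2=3, deg[5]=1+0=1, deg[6]=1+2=3

Answer: 1 1 1 3 1 3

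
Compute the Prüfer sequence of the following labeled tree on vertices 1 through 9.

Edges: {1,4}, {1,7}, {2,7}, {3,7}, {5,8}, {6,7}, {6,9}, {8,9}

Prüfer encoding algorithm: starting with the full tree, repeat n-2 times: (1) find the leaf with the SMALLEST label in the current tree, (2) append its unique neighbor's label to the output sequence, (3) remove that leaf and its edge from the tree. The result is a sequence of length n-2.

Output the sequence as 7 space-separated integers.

Step 1: leaves = {2,3,4,5}. Remove smallest leaf 2, emit neighbor 7.
Step 2: leaves = {3,4,5}. Remove smallest leaf 3, emit neighbor 7.
Step 3: leaves = {4,5}. Remove smallest leaf 4, emit neighbor 1.
Step 4: leaves = {1,5}. Remove smallest leaf 1, emit neighbor 7.
Step 5: leaves = {5,7}. Remove smallest leaf 5, emit neighbor 8.
Step 6: leaves = {7,8}. Remove smallest leaf 7, emit neighbor 6.
Step 7: leaves = {6,8}. Remove smallest leaf 6, emit neighbor 9.
Done: 2 vertices remain (8, 9). Sequence = [7 7 1 7 8 6 9]

Answer: 7 7 1 7 8 6 9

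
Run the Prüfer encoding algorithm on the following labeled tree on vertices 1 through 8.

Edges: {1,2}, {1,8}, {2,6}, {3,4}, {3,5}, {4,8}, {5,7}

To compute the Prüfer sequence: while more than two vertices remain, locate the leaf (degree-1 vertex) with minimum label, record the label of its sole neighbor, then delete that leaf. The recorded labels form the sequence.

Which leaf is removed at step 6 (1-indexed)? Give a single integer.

Step 1: current leaves = {6,7}. Remove leaf 6 (neighbor: 2).
Step 2: current leaves = {2,7}. Remove leaf 2 (neighbor: 1).
Step 3: current leaves = {1,7}. Remove leaf 1 (neighbor: 8).
Step 4: current leaves = {7,8}. Remove leaf 7 (neighbor: 5).
Step 5: current leaves = {5,8}. Remove leaf 5 (neighbor: 3).
Step 6: current leaves = {3,8}. Remove leaf 3 (neighbor: 4).

Answer: 3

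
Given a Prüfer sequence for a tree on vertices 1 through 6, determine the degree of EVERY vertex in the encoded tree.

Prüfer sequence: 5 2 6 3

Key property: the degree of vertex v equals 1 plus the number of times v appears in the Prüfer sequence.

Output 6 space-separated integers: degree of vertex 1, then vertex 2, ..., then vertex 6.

Answer: 1 2 2 1 2 2

Derivation:
p_1 = 5: count[5] becomes 1
p_2 = 2: count[2] becomes 1
p_3 = 6: count[6] becomes 1
p_4 = 3: count[3] becomes 1
Degrees (1 + count): deg[1]=1+0=1, deg[2]=1+1=2, deg[3]=1+1=2, deg[4]=1+0=1, deg[5]=1+1=2, deg[6]=1+1=2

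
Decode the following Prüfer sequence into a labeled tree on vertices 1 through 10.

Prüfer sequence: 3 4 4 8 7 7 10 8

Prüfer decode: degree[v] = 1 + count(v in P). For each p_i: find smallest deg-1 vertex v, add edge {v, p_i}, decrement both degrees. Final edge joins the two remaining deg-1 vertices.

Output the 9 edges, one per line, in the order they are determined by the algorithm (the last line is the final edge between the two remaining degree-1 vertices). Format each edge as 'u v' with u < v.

Initial degrees: {1:1, 2:1, 3:2, 4:3, 5:1, 6:1, 7:3, 8:3, 9:1, 10:2}
Step 1: smallest deg-1 vertex = 1, p_1 = 3. Add edge {1,3}. Now deg[1]=0, deg[3]=1.
Step 2: smallest deg-1 vertex = 2, p_2 = 4. Add edge {2,4}. Now deg[2]=0, deg[4]=2.
Step 3: smallest deg-1 vertex = 3, p_3 = 4. Add edge {3,4}. Now deg[3]=0, deg[4]=1.
Step 4: smallest deg-1 vertex = 4, p_4 = 8. Add edge {4,8}. Now deg[4]=0, deg[8]=2.
Step 5: smallest deg-1 vertex = 5, p_5 = 7. Add edge {5,7}. Now deg[5]=0, deg[7]=2.
Step 6: smallest deg-1 vertex = 6, p_6 = 7. Add edge {6,7}. Now deg[6]=0, deg[7]=1.
Step 7: smallest deg-1 vertex = 7, p_7 = 10. Add edge {7,10}. Now deg[7]=0, deg[10]=1.
Step 8: smallest deg-1 vertex = 9, p_8 = 8. Add edge {8,9}. Now deg[9]=0, deg[8]=1.
Final: two remaining deg-1 vertices are 8, 10. Add edge {8,10}.

Answer: 1 3
2 4
3 4
4 8
5 7
6 7
7 10
8 9
8 10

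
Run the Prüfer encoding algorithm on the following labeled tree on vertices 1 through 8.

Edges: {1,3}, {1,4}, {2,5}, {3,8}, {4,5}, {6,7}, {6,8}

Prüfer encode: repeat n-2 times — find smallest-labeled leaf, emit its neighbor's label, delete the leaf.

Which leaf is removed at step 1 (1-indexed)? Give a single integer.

Answer: 2

Derivation:
Step 1: current leaves = {2,7}. Remove leaf 2 (neighbor: 5).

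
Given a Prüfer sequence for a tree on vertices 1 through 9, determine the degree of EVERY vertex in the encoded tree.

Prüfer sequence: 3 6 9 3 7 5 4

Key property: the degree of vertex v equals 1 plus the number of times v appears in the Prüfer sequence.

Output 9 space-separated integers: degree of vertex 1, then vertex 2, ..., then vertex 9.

Answer: 1 1 3 2 2 2 2 1 2

Derivation:
p_1 = 3: count[3] becomes 1
p_2 = 6: count[6] becomes 1
p_3 = 9: count[9] becomes 1
p_4 = 3: count[3] becomes 2
p_5 = 7: count[7] becomes 1
p_6 = 5: count[5] becomes 1
p_7 = 4: count[4] becomes 1
Degrees (1 + count): deg[1]=1+0=1, deg[2]=1+0=1, deg[3]=1+2=3, deg[4]=1+1=2, deg[5]=1+1=2, deg[6]=1+1=2, deg[7]=1+1=2, deg[8]=1+0=1, deg[9]=1+1=2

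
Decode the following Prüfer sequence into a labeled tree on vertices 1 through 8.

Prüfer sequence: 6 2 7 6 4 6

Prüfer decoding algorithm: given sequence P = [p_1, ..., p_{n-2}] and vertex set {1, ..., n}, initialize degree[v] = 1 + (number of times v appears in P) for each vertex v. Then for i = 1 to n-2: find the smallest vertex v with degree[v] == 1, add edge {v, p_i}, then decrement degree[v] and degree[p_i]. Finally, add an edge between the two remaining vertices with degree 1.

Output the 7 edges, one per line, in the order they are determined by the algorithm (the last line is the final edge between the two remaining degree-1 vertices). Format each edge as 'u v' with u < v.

Answer: 1 6
2 3
2 7
5 6
4 7
4 6
6 8

Derivation:
Initial degrees: {1:1, 2:2, 3:1, 4:2, 5:1, 6:4, 7:2, 8:1}
Step 1: smallest deg-1 vertex = 1, p_1 = 6. Add edge {1,6}. Now deg[1]=0, deg[6]=3.
Step 2: smallest deg-1 vertex = 3, p_2 = 2. Add edge {2,3}. Now deg[3]=0, deg[2]=1.
Step 3: smallest deg-1 vertex = 2, p_3 = 7. Add edge {2,7}. Now deg[2]=0, deg[7]=1.
Step 4: smallest deg-1 vertex = 5, p_4 = 6. Add edge {5,6}. Now deg[5]=0, deg[6]=2.
Step 5: smallest deg-1 vertex = 7, p_5 = 4. Add edge {4,7}. Now deg[7]=0, deg[4]=1.
Step 6: smallest deg-1 vertex = 4, p_6 = 6. Add edge {4,6}. Now deg[4]=0, deg[6]=1.
Final: two remaining deg-1 vertices are 6, 8. Add edge {6,8}.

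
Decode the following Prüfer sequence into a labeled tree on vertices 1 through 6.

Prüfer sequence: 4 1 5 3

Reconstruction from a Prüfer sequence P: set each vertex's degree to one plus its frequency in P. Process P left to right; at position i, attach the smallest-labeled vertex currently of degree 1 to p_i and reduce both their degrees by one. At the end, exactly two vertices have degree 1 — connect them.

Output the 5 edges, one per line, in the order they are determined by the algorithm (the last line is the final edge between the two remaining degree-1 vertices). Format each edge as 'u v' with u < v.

Initial degrees: {1:2, 2:1, 3:2, 4:2, 5:2, 6:1}
Step 1: smallest deg-1 vertex = 2, p_1 = 4. Add edge {2,4}. Now deg[2]=0, deg[4]=1.
Step 2: smallest deg-1 vertex = 4, p_2 = 1. Add edge {1,4}. Now deg[4]=0, deg[1]=1.
Step 3: smallest deg-1 vertex = 1, p_3 = 5. Add edge {1,5}. Now deg[1]=0, deg[5]=1.
Step 4: smallest deg-1 vertex = 5, p_4 = 3. Add edge {3,5}. Now deg[5]=0, deg[3]=1.
Final: two remaining deg-1 vertices are 3, 6. Add edge {3,6}.

Answer: 2 4
1 4
1 5
3 5
3 6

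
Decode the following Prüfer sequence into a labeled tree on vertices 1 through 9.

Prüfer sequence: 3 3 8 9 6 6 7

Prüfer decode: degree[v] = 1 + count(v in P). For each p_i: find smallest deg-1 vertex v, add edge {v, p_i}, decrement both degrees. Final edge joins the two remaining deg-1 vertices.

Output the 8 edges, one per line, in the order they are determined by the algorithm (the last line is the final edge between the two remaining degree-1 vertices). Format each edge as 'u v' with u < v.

Initial degrees: {1:1, 2:1, 3:3, 4:1, 5:1, 6:3, 7:2, 8:2, 9:2}
Step 1: smallest deg-1 vertex = 1, p_1 = 3. Add edge {1,3}. Now deg[1]=0, deg[3]=2.
Step 2: smallest deg-1 vertex = 2, p_2 = 3. Add edge {2,3}. Now deg[2]=0, deg[3]=1.
Step 3: smallest deg-1 vertex = 3, p_3 = 8. Add edge {3,8}. Now deg[3]=0, deg[8]=1.
Step 4: smallest deg-1 vertex = 4, p_4 = 9. Add edge {4,9}. Now deg[4]=0, deg[9]=1.
Step 5: smallest deg-1 vertex = 5, p_5 = 6. Add edge {5,6}. Now deg[5]=0, deg[6]=2.
Step 6: smallest deg-1 vertex = 8, p_6 = 6. Add edge {6,8}. Now deg[8]=0, deg[6]=1.
Step 7: smallest deg-1 vertex = 6, p_7 = 7. Add edge {6,7}. Now deg[6]=0, deg[7]=1.
Final: two remaining deg-1 vertices are 7, 9. Add edge {7,9}.

Answer: 1 3
2 3
3 8
4 9
5 6
6 8
6 7
7 9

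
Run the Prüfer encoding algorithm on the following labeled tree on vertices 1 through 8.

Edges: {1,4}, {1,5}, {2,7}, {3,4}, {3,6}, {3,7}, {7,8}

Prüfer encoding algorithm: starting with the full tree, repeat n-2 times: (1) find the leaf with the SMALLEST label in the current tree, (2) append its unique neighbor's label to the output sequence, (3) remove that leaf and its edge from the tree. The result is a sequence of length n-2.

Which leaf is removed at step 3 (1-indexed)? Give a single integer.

Answer: 1

Derivation:
Step 1: current leaves = {2,5,6,8}. Remove leaf 2 (neighbor: 7).
Step 2: current leaves = {5,6,8}. Remove leaf 5 (neighbor: 1).
Step 3: current leaves = {1,6,8}. Remove leaf 1 (neighbor: 4).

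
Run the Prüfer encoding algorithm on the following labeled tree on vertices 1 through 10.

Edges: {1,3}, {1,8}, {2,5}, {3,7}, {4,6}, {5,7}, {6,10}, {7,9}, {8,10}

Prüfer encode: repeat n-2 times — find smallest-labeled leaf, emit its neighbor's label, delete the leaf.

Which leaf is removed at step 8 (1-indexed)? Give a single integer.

Answer: 1

Derivation:
Step 1: current leaves = {2,4,9}. Remove leaf 2 (neighbor: 5).
Step 2: current leaves = {4,5,9}. Remove leaf 4 (neighbor: 6).
Step 3: current leaves = {5,6,9}. Remove leaf 5 (neighbor: 7).
Step 4: current leaves = {6,9}. Remove leaf 6 (neighbor: 10).
Step 5: current leaves = {9,10}. Remove leaf 9 (neighbor: 7).
Step 6: current leaves = {7,10}. Remove leaf 7 (neighbor: 3).
Step 7: current leaves = {3,10}. Remove leaf 3 (neighbor: 1).
Step 8: current leaves = {1,10}. Remove leaf 1 (neighbor: 8).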